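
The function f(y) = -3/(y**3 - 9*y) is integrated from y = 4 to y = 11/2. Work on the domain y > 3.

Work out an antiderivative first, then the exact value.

The denominator factors as y*(y - 3)*(y + 3); partial fractions split f into directly integrable pieces: -1/(6*(y + 3)) - 1/(6*(y - 3)) + 1/(3*y).
F(y) = log(y)/3 - log(y**2 - 9)/6 is an antiderivative of f.
Check: d/dy[log(y)/3 - log(y**2 - 9)/6] = -3/(y**3 - 9*y) = f(y).
F(11/2) = -log(85/4)/6 + log(11/2)/3; F(4) = -log(7)/6 + log(4)/3.
Integral = F(11/2) - F(4) = -log(85/4)/6 - log(4)/3 + log(7)/6 + log(11/2)/3.

Antiderivative: F(y) = log(y)/3 - log(y**2 - 9)/6; value = -log(85/4)/6 - log(4)/3 + log(7)/6 + log(11/2)/3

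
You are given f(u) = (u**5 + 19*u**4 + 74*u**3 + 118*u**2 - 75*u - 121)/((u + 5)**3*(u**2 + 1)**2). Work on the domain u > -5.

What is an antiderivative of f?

A candidate is checked by its d/du: the result must match f(u).
Check: d/du[-3*u/(3*u**2 + 3) - 2/(u + 5)**2] = (u**5 + 19*u**4 + 74*u**3 + 118*u**2 - 75*u - 121)/(u**7 + 15*u**6 + 77*u**5 + 155*u**4 + 151*u**3 + 265*u**2 + 75*u + 125), which equals f(u).

An antiderivative is F(u) = -3*u/(3*u**2 + 3) - 2/(u + 5)**2.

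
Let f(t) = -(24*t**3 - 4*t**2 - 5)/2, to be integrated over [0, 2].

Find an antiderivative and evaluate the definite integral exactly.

Check any antiderivative F(t) by computing F'(t) and comparing it with f(t).
F(t) = -3*t**4 + 2*t**3/3 + 5*t/2 is an antiderivative of f.
Check: d/dt[-3*t**4 + 2*t**3/3 + 5*t/2] = -12*t**3 + 2*t**2 + 5/2, which equals f(t).
F(2) = -113/3; F(0) = 0.
Integral = F(2) - F(0) = -113/3.

Antiderivative: F(t) = -3*t**4 + 2*t**3/3 + 5*t/2; value = -113/3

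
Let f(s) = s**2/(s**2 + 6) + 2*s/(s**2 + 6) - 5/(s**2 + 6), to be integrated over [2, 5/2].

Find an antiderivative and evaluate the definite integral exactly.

Antiderivative: F(s) = s + log(s**2 + 6) - 11*sqrt(6)*atan(sqrt(6)*s/6)/6; value = -11*sqrt(6)*atan(5*sqrt(6)/12)/6 - log(10) + 1/2 + log(49/4) + 11*sqrt(6)*atan(sqrt(6)/3)/6

Integrate term by term and add the pieces.
F(s) = s + log(s**2 + 6) - 11*sqrt(6)*atan(sqrt(6)*s/6)/6 is an antiderivative of f.
Check: d/ds[s + log(s**2 + 6) - 11*sqrt(6)*atan(sqrt(6)*s/6)/6] = (s**2 + 2*s - 5)/(s**2 + 6), which equals f(s).
F(5/2) = -11*sqrt(6)*atan(5*sqrt(6)/12)/6 + 5/2 + log(49/4); F(2) = -11*sqrt(6)*atan(sqrt(6)/3)/6 + 2 + log(10).
Integral = F(5/2) - F(2) = -11*sqrt(6)*atan(5*sqrt(6)/12)/6 - log(10) + 1/2 + log(49/4) + 11*sqrt(6)*atan(sqrt(6)/3)/6.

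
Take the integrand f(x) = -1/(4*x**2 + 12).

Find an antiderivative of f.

An antiderivative is F(x) = -sqrt(3)*atan(sqrt(3)*x/3)/12.

An antiderivative F(x) passes only if d/dx[F] lands on f(x) exactly.
Check: d/dx[-sqrt(3)*atan(sqrt(3)*x/3)/12] = -1/(4*x**2 + 12) = f(x).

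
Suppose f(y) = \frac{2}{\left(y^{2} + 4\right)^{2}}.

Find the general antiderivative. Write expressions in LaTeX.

For F(y) to be correct the identity F'(y) - f(y) = 0 must hold.
Check: d/dy[\frac{y^{2} \operatorname{atan}{\left(\frac{y}{2} \right)} + 2 y + 4 \operatorname{atan}{\left(\frac{y}{2} \right)}}{8 \left(y^{2} + 4\right)}] = \frac{2}{y^{4} + 8 y^{2} + 16}, which equals f(y).

F(y) = \frac{y^{2} \operatorname{atan}{\left(\frac{y}{2} \right)} + 2 y + 4 \operatorname{atan}{\left(\frac{y}{2} \right)}}{8 \left(y^{2} + 4\right)} + C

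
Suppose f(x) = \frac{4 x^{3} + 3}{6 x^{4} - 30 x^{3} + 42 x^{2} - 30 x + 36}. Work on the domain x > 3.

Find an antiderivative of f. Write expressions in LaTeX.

Factor the denominator (6 \left(x - 3\right) \left(x - 2\right) \left(x^{2} + 1\right)) and decompose: f = - \frac{x - 7}{60 \left(x^{2} + 1\right)} - \frac{7}{6 \left(x - 2\right)} + \frac{37}{20 \left(x - 3\right)}; each piece integrates to a log, atan, or power term.
Check: d/dx[\frac{222 \log{\left(x - 3 \right)} - 140 \log{\left(x - 2 \right)} - \log{\left(x^{2} + 1 \right)} + 14 \operatorname{atan}{\left(x \right)}}{120}] = \frac{4 x^{3} + 3}{6 x^{4} - 30 x^{3} + 42 x^{2} - 30 x + 36} = f(x).

An antiderivative is F(x) = \frac{222 \log{\left(x - 3 \right)} - 140 \log{\left(x - 2 \right)} - \log{\left(x^{2} + 1 \right)} + 14 \operatorname{atan}{\left(x \right)}}{120}.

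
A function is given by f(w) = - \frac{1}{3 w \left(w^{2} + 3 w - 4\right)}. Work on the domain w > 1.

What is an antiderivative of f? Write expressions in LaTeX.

The denominator factors as 3 w \left(w - 1\right) \left(w + 4\right); partial fractions split f into directly integrable pieces: - \frac{1}{60 \left(w + 4\right)} - \frac{1}{15 \left(w - 1\right)} + \frac{1}{12 w}.
Check: d/dw[\frac{\log{\left(w \right)}}{12} - \frac{\log{\left(w - 1 \right)}}{15} - \frac{\log{\left(w + 4 \right)}}{60}] = - \frac{1}{3 w^{3} + 9 w^{2} - 12 w}, which equals f(w).

An antiderivative is F(w) = \frac{\log{\left(w \right)}}{12} - \frac{\log{\left(w - 1 \right)}}{15} - \frac{\log{\left(w + 4 \right)}}{60}.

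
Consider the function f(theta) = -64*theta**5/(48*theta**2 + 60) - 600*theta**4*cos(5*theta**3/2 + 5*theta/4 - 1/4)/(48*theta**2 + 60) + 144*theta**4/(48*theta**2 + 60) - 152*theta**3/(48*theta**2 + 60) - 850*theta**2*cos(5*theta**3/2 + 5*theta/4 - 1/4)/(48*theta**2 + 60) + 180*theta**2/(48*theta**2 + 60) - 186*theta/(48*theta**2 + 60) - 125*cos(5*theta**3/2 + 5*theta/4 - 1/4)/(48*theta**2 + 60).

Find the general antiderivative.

F(theta) = -theta**4/3 + theta**3 - 3*theta**2/4 - log(4*theta**2 + 5) - 5*sin(5*theta**3/2 + 5*theta/4 - 1/4)/3 + C

Integrate term by term and add the pieces.
Check: d/dtheta[-theta**4/3 + theta**3 - 3*theta**2/4 - log(4*theta**2 + 5) - 5*sin(5*theta**3/2 + 5*theta/4 - 1/4)/3] = (-64*theta**5 - 600*theta**4*cos(5*theta**3/2 + 5*theta/4 - 1/4) + 144*theta**4 - 152*theta**3 - 850*theta**2*cos(5*theta**3/2 + 5*theta/4 - 1/4) + 180*theta**2 - 186*theta - 125*cos(5*theta**3/2 + 5*theta/4 - 1/4))/(48*theta**2 + 60), which equals f(theta).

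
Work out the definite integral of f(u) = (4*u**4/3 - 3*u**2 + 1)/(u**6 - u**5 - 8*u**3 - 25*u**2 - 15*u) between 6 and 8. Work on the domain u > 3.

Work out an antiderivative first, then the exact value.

Factor the denominator (3*u*(u - 3)*(u + 1)**2*(u**2 + 5)) and decompose: f = -37*(u - 25)/(945*(u**2 + 5)) - 7/(432*(u + 1)) - 1/(36*(u + 1)**2) + 41/(336*(u - 3)) - 1/(15*u); each piece integrates to a log, atan, or power term.
F(u) = (-1008*u*log(u) + 1845*u*log(u - 3) - 245*u*log(u + 1) - 296*u*log(u**2 + 5) + 2960*sqrt(5)*u*atan(sqrt(5)*u/5) - 1008*log(u) + 1845*log(u - 3) - 245*log(u + 1) - 296*log(u**2 + 5) + 2960*sqrt(5)*atan(sqrt(5)*u/5) + 420)/(15120*(u + 1)) is an antiderivative of f.
Check: d/du[(-1008*u*log(u) + 1845*u*log(u - 3) - 245*u*log(u + 1) - 296*u*log(u**2 + 5) + 2960*sqrt(5)*u*atan(sqrt(5)*u/5) - 1008*log(u) + 1845*log(u - 3) - 245*log(u + 1) - 296*log(u**2 + 5) + 2960*sqrt(5)*atan(sqrt(5)*u/5) + 420)/(15120*(u + 1))] = (4*u**4 - 9*u**2 + 3)/(3*u**6 - 3*u**5 - 24*u**3 - 75*u**2 - 45*u), which equals f(u).
F(8) = -log(8)/15 - 37*log(69)/1890 - 7*log(9)/432 + 1/324 + 41*log(5)/336 + 37*sqrt(5)*atan(8*sqrt(5)/5)/189; F(6) = -log(6)/15 - 37*log(41)/1890 - 7*log(7)/432 + 1/252 + 41*log(3)/336 + 37*sqrt(5)*atan(6*sqrt(5)/5)/189.
Integral = F(8) - F(6) = -37*sqrt(5)*atan(6*sqrt(5)/5)/189 - log(8)/15 - 41*log(3)/336 - 37*log(69)/1890 - 7*log(9)/432 - 1/1134 + 7*log(7)/432 + 37*log(41)/1890 + log(6)/15 + 41*log(5)/336 + 37*sqrt(5)*atan(8*sqrt(5)/5)/189.

Antiderivative: F(u) = (-1008*u*log(u) + 1845*u*log(u - 3) - 245*u*log(u + 1) - 296*u*log(u**2 + 5) + 2960*sqrt(5)*u*atan(sqrt(5)*u/5) - 1008*log(u) + 1845*log(u - 3) - 245*log(u + 1) - 296*log(u**2 + 5) + 2960*sqrt(5)*atan(sqrt(5)*u/5) + 420)/(15120*(u + 1)); value = -37*sqrt(5)*atan(6*sqrt(5)/5)/189 - log(8)/15 - 41*log(3)/336 - 37*log(69)/1890 - 7*log(9)/432 - 1/1134 + 7*log(7)/432 + 37*log(41)/1890 + log(6)/15 + 41*log(5)/336 + 37*sqrt(5)*atan(8*sqrt(5)/5)/189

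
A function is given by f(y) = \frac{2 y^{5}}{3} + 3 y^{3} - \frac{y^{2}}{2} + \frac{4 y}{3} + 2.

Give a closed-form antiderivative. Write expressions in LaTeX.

An antiderivative is F(y) = \frac{y^{6}}{9} + \frac{3 y^{4}}{4} - \frac{y^{3}}{6} + \frac{2 y^{2}}{3} + 2 y.

Integrate term by term and add the pieces.
Check: d/dy[\frac{y^{6}}{9} + \frac{3 y^{4}}{4} - \frac{y^{3}}{6} + \frac{2 y^{2}}{3} + 2 y] = \frac{2 y^{5}}{3} + 3 y^{3} - \frac{y^{2}}{2} + \frac{4 y}{3} + 2 = f(y).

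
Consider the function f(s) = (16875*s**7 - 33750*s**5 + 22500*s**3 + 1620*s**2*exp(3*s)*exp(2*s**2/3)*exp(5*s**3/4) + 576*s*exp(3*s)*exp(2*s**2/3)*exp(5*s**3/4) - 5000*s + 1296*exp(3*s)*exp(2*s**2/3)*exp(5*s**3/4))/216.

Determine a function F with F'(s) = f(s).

A candidate is checked by its d/ds: the result must match f(s).
Check: d/ds[(5*s**2/2 - 5/3)**4/4 + 2*exp(5*s**3/4 + 2*s**2/3 + 3*s)] = 625*s**7/8 - 625*s**5/4 + 625*s**3/6 + 15*s**2*exp(3*s)*exp(2*s**2/3)*exp(5*s**3/4)/2 + 8*s*exp(3*s)*exp(2*s**2/3)*exp(5*s**3/4)/3 - 625*s/27 + 6*exp(3*s)*exp(2*s**2/3)*exp(5*s**3/4), which equals f(s).

An antiderivative is F(s) = (5*s**2/2 - 5/3)**4/4 + 2*exp(5*s**3/4 + 2*s**2/3 + 3*s).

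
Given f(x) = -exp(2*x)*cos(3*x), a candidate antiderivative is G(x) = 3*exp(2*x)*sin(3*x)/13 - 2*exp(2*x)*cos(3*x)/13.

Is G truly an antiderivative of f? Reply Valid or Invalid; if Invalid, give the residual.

Invalid: d/dx[G] - f = 12*exp(2*x)*sin(3*x)/13 + 18*exp(2*x)*cos(3*x)/13, which is not 0.

d/dx[G] = 12*exp(2*x)*sin(3*x)/13 + 5*exp(2*x)*cos(3*x)/13
d/dx[G] - f(x) = 12*exp(2*x)*sin(3*x)/13 + 18*exp(2*x)*cos(3*x)/13 != 0.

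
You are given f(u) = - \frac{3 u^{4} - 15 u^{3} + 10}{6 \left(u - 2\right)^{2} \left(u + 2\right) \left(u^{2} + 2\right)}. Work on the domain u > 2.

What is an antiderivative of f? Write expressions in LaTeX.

Factor the denominator (6 \left(u - 2\right)^{2} \left(u + 2\right) \left(u^{2} + 2\right)) and decompose: f = - \frac{41 u - 8}{108 \left(u^{2} + 2\right)} - \frac{89}{288 \left(u + 2\right)} + \frac{163}{864 \left(u - 2\right)} + \frac{31}{72 \left(u - 2\right)^{2}}; each piece integrates to a log, atan, or power term.
Check: d/du[\frac{163 u \log{\left(u - 2 \right)} - 267 u \log{\left(u + 2 \right)} - 164 u \log{\left(u^{2} + 2 \right)} + 32 \sqrt{2} u \operatorname{atan}{\left(\frac{\sqrt{2} u}{2} \right)} - 326 \log{\left(u - 2 \right)} + 534 \log{\left(u + 2 \right)} + 328 \log{\left(u^{2} + 2 \right)} - 64 \sqrt{2} \operatorname{atan}{\left(\frac{\sqrt{2} u}{2} \right)} - 372}{864 \left(u - 2\right)}] = \frac{- 3 u^{4} + 15 u^{3} - 10}{6 u^{5} - 12 u^{4} - 12 u^{3} + 24 u^{2} - 48 u + 96}, which equals f(u).

An antiderivative is F(u) = \frac{163 u \log{\left(u - 2 \right)} - 267 u \log{\left(u + 2 \right)} - 164 u \log{\left(u^{2} + 2 \right)} + 32 \sqrt{2} u \operatorname{atan}{\left(\frac{\sqrt{2} u}{2} \right)} - 326 \log{\left(u - 2 \right)} + 534 \log{\left(u + 2 \right)} + 328 \log{\left(u^{2} + 2 \right)} - 64 \sqrt{2} \operatorname{atan}{\left(\frac{\sqrt{2} u}{2} \right)} - 372}{864 \left(u - 2\right)}.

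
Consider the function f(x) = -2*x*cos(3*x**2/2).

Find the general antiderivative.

F(x) = -2*sin(3*x**2/2)/3 + C

f matches the chain-rule pattern g'(h)*h' with inner function h(x) = 3*x**2/2; substituting u = h(x) collapses the integral.
Check: d/dx[-2*sin(3*x**2/2)/3] = -2*x*cos(3*x**2/2) = f(x).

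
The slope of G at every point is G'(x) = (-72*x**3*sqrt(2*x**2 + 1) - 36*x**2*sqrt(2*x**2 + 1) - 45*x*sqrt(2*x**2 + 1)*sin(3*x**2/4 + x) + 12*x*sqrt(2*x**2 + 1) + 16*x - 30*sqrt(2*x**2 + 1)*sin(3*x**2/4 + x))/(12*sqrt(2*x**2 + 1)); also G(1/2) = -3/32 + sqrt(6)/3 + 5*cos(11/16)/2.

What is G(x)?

For G(x) to be correct, d/dx[G] must agree with the stated G'(x) identically.
A general antiderivative is -3*x**4/2 - x**3 + x**2/2 + 2*sqrt(2*x**2 + 1)/3 + 5*cos(3*x**2/4 + x)/2 + C.
The condition gives C = -3/32 + sqrt(6)/3 + 5*cos(11/16)/2 - (-3/32 + sqrt(6)/3 + 5*cos(11/16)/2) = 0.
So G(x) = -(9*x**4 + 6*x**3 - 3*x**2 - 4*sqrt(2*x**2 + 1) - 15*cos(3*x**2/4 + x))/6.
Check: d/dx[-(9*x**4 + 6*x**3 - 3*x**2 - 4*sqrt(2*x**2 + 1) - 15*cos(3*x**2/4 + x))/6] = (-72*x**3*sqrt(2*x**2 + 1) - 36*x**2*sqrt(2*x**2 + 1) - 45*x*sqrt(2*x**2 + 1)*sin(3*x**2/4 + x) + 12*x*sqrt(2*x**2 + 1) + 16*x - 30*sqrt(2*x**2 + 1)*sin(3*x**2/4 + x))/(12*sqrt(2*x**2 + 1)) = G'(x).

G(x) = -(9*x**4 + 6*x**3 - 3*x**2 - 4*sqrt(2*x**2 + 1) - 15*cos(3*x**2/4 + x))/6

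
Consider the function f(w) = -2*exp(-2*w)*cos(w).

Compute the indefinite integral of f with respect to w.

An antiderivative F(w) passes only if d/dw[F] lands on f(w) exactly.
Check: d/dw[-2*exp(-2*w)*sin(w)/5 + 4*exp(-2*w)*cos(w)/5] = -2*exp(-2*w)*cos(w) = f(w).

F(w) = -2*exp(-2*w)*sin(w)/5 + 4*exp(-2*w)*cos(w)/5 + C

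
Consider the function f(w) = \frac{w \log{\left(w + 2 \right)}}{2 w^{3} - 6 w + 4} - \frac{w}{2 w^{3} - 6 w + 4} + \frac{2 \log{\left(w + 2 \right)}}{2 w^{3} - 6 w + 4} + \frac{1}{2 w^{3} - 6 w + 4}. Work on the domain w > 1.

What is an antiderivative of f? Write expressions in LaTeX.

f has the shape u'v + uv' for u = - \frac{1}{2 w - 2} and v = \log{\left(w + 2 \right)} — it is the derivative of the product u*v.
Check: d/dw[- \frac{\log{\left(w + 2 \right)}}{2 \left(w - 1\right)}] = \frac{w \log{\left(w + 2 \right)} - w + 2 \log{\left(w + 2 \right)} + 1}{2 w^{3} - 6 w + 4}, which equals f(w).

An antiderivative is F(w) = - \frac{\log{\left(w + 2 \right)}}{2 \left(w - 1\right)}.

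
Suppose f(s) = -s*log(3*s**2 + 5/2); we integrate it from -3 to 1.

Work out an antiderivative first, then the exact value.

Whatever form F(s) takes, F'(s) = f(s) is non-negotiable.
F(s) = -s**2*log(3*s**2 + 5/2)/2 + s**2/2 - 5*log(6*s**2 + 5)/12 is an antiderivative of f.
Check: d/ds[-s**2*log(3*s**2 + 5/2)/2 + s**2/2 - 5*log(6*s**2 + 5)/12] = -s*log(3*s**2 + 5/2) = f(s).
F(1) = -5*log(11)/12 - log(11/2)/2 + 1/2; F(-3) = -9*log(59/2)/2 - 5*log(59)/12 + 9/2.
Integral = F(1) - F(-3) = -4 - 5*log(11)/12 - log(11/2)/2 + 5*log(59)/12 + 9*log(59/2)/2.

Antiderivative: F(s) = -s**2*log(3*s**2 + 5/2)/2 + s**2/2 - 5*log(6*s**2 + 5)/12; value = -4 - 5*log(11)/12 - log(11/2)/2 + 5*log(59)/12 + 9*log(59/2)/2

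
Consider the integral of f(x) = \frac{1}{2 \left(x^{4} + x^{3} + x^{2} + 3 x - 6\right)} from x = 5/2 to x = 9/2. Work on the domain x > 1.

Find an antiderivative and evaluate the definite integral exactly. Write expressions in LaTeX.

Factor the denominator (2 \left(x - 1\right) \left(x + 2\right) \left(x^{2} + 3\right)) and decompose: f = - \frac{x + 5}{56 \left(x^{2} + 3\right)} - \frac{1}{42 \left(x + 2\right)} + \frac{1}{24 \left(x - 1\right)}; each piece integrates to a log, atan, or power term.
F(x) = \frac{\log{\left(x - 1 \right)}}{24} - \frac{\log{\left(x + 2 \right)}}{42} - \frac{\log{\left(x^{2} + 3 \right)}}{112} - \frac{5 \sqrt{3} \operatorname{atan}{\left(\frac{\sqrt{3} x}{3} \right)}}{168} is an antiderivative of f.
Check: d/dx[\frac{\log{\left(x - 1 \right)}}{24} - \frac{\log{\left(x + 2 \right)}}{42} - \frac{\log{\left(x^{2} + 3 \right)}}{112} - \frac{5 \sqrt{3} \operatorname{atan}{\left(\frac{\sqrt{3} x}{3} \right)}}{168}] = \frac{1}{2 x^{4} + 2 x^{3} + 2 x^{2} + 6 x - 12}, which equals f(x).
F(9/2) = - \frac{5 \sqrt{3} \operatorname{atan}{\left(\frac{3 \sqrt{3}}{2} \right)}}{168} - \frac{\log{\left(\frac{13}{2} \right)}}{42} - \frac{\log{\left(\frac{93}{4} \right)}}{112} + \frac{\log{\left(\frac{7}{2} \right)}}{24}; F(5/2) = - \frac{5 \sqrt{3} \operatorname{atan}{\left(\frac{5 \sqrt{3}}{6} \right)}}{168} - \frac{\log{\left(\frac{9}{2} \right)}}{42} - \frac{\log{\left(\frac{37}{4} \right)}}{112} + \frac{\log{\left(\frac{3}{2} \right)}}{24}.
Integral = F(9/2) - F(5/2) = - \frac{5 \sqrt{3} \operatorname{atan}{\left(\frac{3 \sqrt{3}}{2} \right)}}{168} - \frac{\log{\left(\frac{13}{2} \right)}}{42} - \frac{\log{\left(\frac{93}{4} \right)}}{112} - \frac{\log{\left(\frac{3}{2} \right)}}{24} + \frac{\log{\left(\frac{37}{4} \right)}}{112} + \frac{\log{\left(\frac{9}{2} \right)}}{42} + \frac{5 \sqrt{3} \operatorname{atan}{\left(\frac{5 \sqrt{3}}{6} \right)}}{168} + \frac{\log{\left(\frac{7}{2} \right)}}{24}.

Antiderivative: F(x) = \frac{\log{\left(x - 1 \right)}}{24} - \frac{\log{\left(x + 2 \right)}}{42} - \frac{\log{\left(x^{2} + 3 \right)}}{112} - \frac{5 \sqrt{3} \operatorname{atan}{\left(\frac{\sqrt{3} x}{3} \right)}}{168}; value = - \frac{5 \sqrt{3} \operatorname{atan}{\left(\frac{3 \sqrt{3}}{2} \right)}}{168} - \frac{\log{\left(\frac{13}{2} \right)}}{42} - \frac{\log{\left(\frac{93}{4} \right)}}{112} - \frac{\log{\left(\frac{3}{2} \right)}}{24} + \frac{\log{\left(\frac{37}{4} \right)}}{112} + \frac{\log{\left(\frac{9}{2} \right)}}{42} + \frac{5 \sqrt{3} \operatorname{atan}{\left(\frac{5 \sqrt{3}}{6} \right)}}{168} + \frac{\log{\left(\frac{7}{2} \right)}}{24}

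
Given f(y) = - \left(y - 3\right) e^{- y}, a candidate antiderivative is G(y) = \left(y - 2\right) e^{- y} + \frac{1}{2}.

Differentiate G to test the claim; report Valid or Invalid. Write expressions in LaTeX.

d/dy[G] = \left(3 - y\right) e^{- y}
This equals f(y) exactly, so the claim holds.

Valid. The derivative of G reproduces f.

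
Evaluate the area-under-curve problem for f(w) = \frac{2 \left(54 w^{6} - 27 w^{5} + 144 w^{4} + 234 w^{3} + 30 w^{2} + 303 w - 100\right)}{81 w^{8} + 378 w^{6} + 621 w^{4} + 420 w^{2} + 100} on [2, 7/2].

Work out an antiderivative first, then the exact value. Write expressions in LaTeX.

Antiderivative: F(w) = \frac{- 12 w^{3} + 3 w^{2} - 20 w - 13}{9 w^{4} + 21 w^{2} + 10}; value = \frac{1410909}{6160630}

Differentiate the proposed F(w) back; it has to land on f(w) exactly.
F(w) = \frac{- 12 w^{3} + 3 w^{2} - 20 w - 13}{9 w^{4} + 21 w^{2} + 10} is an antiderivative of f.
Check: d/dw[\frac{- 12 w^{3} + 3 w^{2} - 20 w - 13}{9 w^{4} + 21 w^{2} + 10}] = \frac{108 w^{6} - 54 w^{5} + 288 w^{4} + 468 w^{3} + 60 w^{2} + 606 w - 200}{81 w^{8} + 378 w^{6} + 621 w^{4} + 420 w^{2} + 100}, which equals f(w).
F(7/2) = - \frac{8972}{25885}; F(2) = - \frac{137}{238}.
Integral = F(7/2) - F(2) = \frac{1410909}{6160630}.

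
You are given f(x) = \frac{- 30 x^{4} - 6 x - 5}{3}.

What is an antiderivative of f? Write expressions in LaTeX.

Whatever form F(x) takes, F'(x) = f(x) is non-negotiable.
Check: d/dx[- \frac{24 x^{5} + 12 x^{2} + 20 x + 9}{12}] = - 10 x^{4} - 2 x - \frac{5}{3}, which equals f(x).

An antiderivative is F(x) = - \frac{24 x^{5} + 12 x^{2} + 20 x + 9}{12}.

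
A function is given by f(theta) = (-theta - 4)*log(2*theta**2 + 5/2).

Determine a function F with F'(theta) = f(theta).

An antiderivative is F(theta) = -theta**2*log(2*theta**2 + 5/2)/2 + theta**2/2 - 4*theta*log(2*theta**2 + 5/2) + 8*theta - 5*log(theta**2 + 5/4)/8 - 4*sqrt(5)*atan(2*sqrt(5)*theta/5).

Check any antiderivative F(theta) by computing F'(theta) and comparing it with f(theta).
Check: d/dtheta[-theta**2*log(2*theta**2 + 5/2)/2 + theta**2/2 - 4*theta*log(2*theta**2 + 5/2) + 8*theta - 5*log(theta**2 + 5/4)/8 - 4*sqrt(5)*atan(2*sqrt(5)*theta/5)] = -theta*log(2*theta**2 + 5/2) - 4*log(2*theta**2 + 5/2), which equals f(theta).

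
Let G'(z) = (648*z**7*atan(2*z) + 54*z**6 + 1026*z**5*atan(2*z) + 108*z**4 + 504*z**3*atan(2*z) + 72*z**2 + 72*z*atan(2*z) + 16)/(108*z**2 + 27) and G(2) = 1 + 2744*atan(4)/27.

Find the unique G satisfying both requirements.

Recognize the product-rule pattern: G'(z) = u'v + uv' with u = -(-z**2 - 2/3)**3, v = atan(2*z), so integration by parts undoes it.
A general antiderivative is -(-z**2 - 2/3)**3*atan(2*z) + C.
The condition gives C = 1 + 2744*atan(4)/27 - (2744*atan(4)/27) = 1.
So G(z) = z**6*atan(2*z) + 2*z**4*atan(2*z) + 4*z**2*atan(2*z)/3 + 8*atan(2*z)/27 + 1.
Check: d/dz[z**6*atan(2*z) + 2*z**4*atan(2*z) + 4*z**2*atan(2*z)/3 + 8*atan(2*z)/27 + 1] = (648*z**7*atan(2*z) + 54*z**6 + 1026*z**5*atan(2*z) + 108*z**4 + 504*z**3*atan(2*z) + 72*z**2 + 72*z*atan(2*z) + 16)/(108*z**2 + 27) = G'(z).

G(z) = z**6*atan(2*z) + 2*z**4*atan(2*z) + 4*z**2*atan(2*z)/3 + 8*atan(2*z)/27 + 1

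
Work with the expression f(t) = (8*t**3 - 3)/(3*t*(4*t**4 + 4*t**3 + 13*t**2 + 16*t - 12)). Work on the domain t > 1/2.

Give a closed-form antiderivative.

An antiderivative is F(t) = log(t)/12 - 2*log(t - 1/2)/51 - 2*log(t + 3/2)/15 + 91*log(t**2 + 4)/2040 + 62*atan(t/2)/255.

The denominator factors as 3*t*(2*t - 1)*(2*t + 3)*(t**2 + 4); partial fractions split f into directly integrable pieces: (91*t + 496)/(1020*(t**2 + 4)) - 4/(15*(2*t + 3)) - 4/(51*(2*t - 1)) + 1/(12*t).
Check: d/dt[log(t)/12 - 2*log(t - 1/2)/51 - 2*log(t + 3/2)/15 + 91*log(t**2 + 4)/2040 + 62*atan(t/2)/255] = (8*t**3 - 3)/(12*t**5 + 12*t**4 + 39*t**3 + 48*t**2 - 36*t), which equals f(t).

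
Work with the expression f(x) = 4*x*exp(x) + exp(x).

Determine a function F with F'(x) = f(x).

f has the shape u'v + uv' for u = 4*x - 3 and v = exp(x) — it is the derivative of the product u*v.
Check: d/dx[(4*x - 3)*exp(x)] = 4*x*exp(x) + exp(x) = f(x).

An antiderivative is F(x) = (4*x - 3)*exp(x).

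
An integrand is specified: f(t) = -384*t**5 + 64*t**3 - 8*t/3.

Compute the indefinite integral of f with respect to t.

F(t) = -(12*t**2 - 1)**3/27 + C

The substitution u = 1/3 - 4*t**2 works: f is exactly (dF/du)*(du/dt) for that inner function.
Check: d/dt[-(12*t**2 - 1)**3/27] = -384*t**5 + 64*t**3 - 8*t/3 = f(t).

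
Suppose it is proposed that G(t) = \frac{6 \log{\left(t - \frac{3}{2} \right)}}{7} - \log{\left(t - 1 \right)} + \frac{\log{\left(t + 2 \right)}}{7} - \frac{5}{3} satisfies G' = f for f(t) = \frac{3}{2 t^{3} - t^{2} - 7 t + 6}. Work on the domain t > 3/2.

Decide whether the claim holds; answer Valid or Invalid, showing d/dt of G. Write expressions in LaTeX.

d/dt[G] = \frac{3}{2 t^{3} - t^{2} - 7 t + 6}
This equals f(t) exactly, so the claim holds.

Valid - the claim checks out under differentiation.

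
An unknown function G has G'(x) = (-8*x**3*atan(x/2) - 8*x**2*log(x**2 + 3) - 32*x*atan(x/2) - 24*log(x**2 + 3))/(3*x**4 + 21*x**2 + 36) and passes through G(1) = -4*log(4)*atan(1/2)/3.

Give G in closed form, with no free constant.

G(x) = -4*log(x**2 + 3)*atan(x/2)/3

G'(x) has the shape u'v + uv' for u = -4*atan(x/2)/3 and v = log(x**2 + 3) — it is the derivative of the product u*v.
A general antiderivative is -4*log(x**2 + 3)*atan(x/2)/3 + C.
The condition gives C = -4*log(4)*atan(1/2)/3 - (-4*log(4)*atan(1/2)/3) = 0.
So G(x) = -4*log(x**2 + 3)*atan(x/2)/3.
Check: d/dx[-4*log(x**2 + 3)*atan(x/2)/3] = (-8*x**3*atan(x/2) - 8*x**2*log(x**2 + 3) - 32*x*atan(x/2) - 24*log(x**2 + 3))/(3*x**4 + 21*x**2 + 36) = G'(x).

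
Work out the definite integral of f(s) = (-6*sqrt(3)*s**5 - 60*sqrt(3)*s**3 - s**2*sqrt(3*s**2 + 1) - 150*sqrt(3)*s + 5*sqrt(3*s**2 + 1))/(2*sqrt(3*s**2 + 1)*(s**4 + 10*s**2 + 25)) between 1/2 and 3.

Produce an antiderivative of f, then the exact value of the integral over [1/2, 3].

Since d/ds undoes antidifferentiation here, F'(s) = f(s) is required of F(s).
F(s) = (-6*s**2*sqrt(3*s**2 + 1) + sqrt(3)*s - 30*sqrt(3*s**2 + 1))/(2*sqrt(3)*s**2 + 10*sqrt(3)) is an antiderivative of f.
Check: d/ds[(-6*s**2*sqrt(3*s**2 + 1) + sqrt(3)*s - 30*sqrt(3*s**2 + 1))/(2*sqrt(3)*s**2 + 10*sqrt(3))] = (-6*sqrt(3)*s**5 - 60*sqrt(3)*s**3 - s**2*sqrt(3*s**2 + 1) - 150*sqrt(3)*s + 5*sqrt(3*s**2 + 1))/(2*s**4*sqrt(3*s**2 + 1) + 20*s**2*sqrt(3*s**2 + 1) + 50*sqrt(3*s**2 + 1)), which equals f(s).
F(3) = 3/28 - 2*sqrt(21); F(1/2) = 1/21 - sqrt(21)/2.
Integral = F(3) - F(1/2) = 5/84 - 3*sqrt(21)/2.

Antiderivative: F(s) = (-6*s**2*sqrt(3*s**2 + 1) + sqrt(3)*s - 30*sqrt(3*s**2 + 1))/(2*sqrt(3)*s**2 + 10*sqrt(3)); value = 5/84 - 3*sqrt(21)/2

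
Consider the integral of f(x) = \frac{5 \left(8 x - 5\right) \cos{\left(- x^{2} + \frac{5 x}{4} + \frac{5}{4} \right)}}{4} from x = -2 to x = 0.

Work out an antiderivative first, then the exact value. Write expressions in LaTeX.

f matches the chain-rule pattern g'(h)*h' with inner function h(x) = - x^{2} + \frac{5 x}{4} + \frac{5}{4}; substituting u = h(x) collapses the integral.
F(x) = - 5 \sin{\left(- x^{2} + \frac{5 x}{4} + \frac{5}{4} \right)} is an antiderivative of f.
Check: d/dx[- 5 \sin{\left(- x^{2} + \frac{5 x}{4} + \frac{5}{4} \right)}] = 10 x \cos{\left(- x^{2} + \frac{5 x}{4} + \frac{5}{4} \right)} - \frac{25 \cos{\left(- x^{2} + \frac{5 x}{4} + \frac{5}{4} \right)}}{4}, which equals f(x).
F(0) = - 5 \sin{\left(\frac{5}{4} \right)}; F(-2) = 5 \sin{\left(\frac{21}{4} \right)}.
Integral = F(0) - F(-2) = - 5 \sin{\left(\frac{5}{4} \right)} - 5 \sin{\left(\frac{21}{4} \right)}.

Antiderivative: F(x) = - 5 \sin{\left(- x^{2} + \frac{5 x}{4} + \frac{5}{4} \right)}; value = - 5 \sin{\left(\frac{5}{4} \right)} - 5 \sin{\left(\frac{21}{4} \right)}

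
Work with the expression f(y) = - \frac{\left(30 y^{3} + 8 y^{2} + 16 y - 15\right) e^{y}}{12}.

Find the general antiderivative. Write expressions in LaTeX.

F(y) = - \frac{5 y^{3} e^{y}}{2} + \frac{41 y^{2} e^{y}}{6} - 15 y e^{y} + \frac{65 e^{y}}{4} + C

Recognize the product-rule pattern: f = u'v + uv' with u = - \frac{5 y^{3}}{2} + \frac{41 y^{2}}{6} - 15 y + \frac{65}{4}, v = e^{y}, so integration by parts undoes it.
Check: d/dy[- \frac{5 y^{3} e^{y}}{2} + \frac{41 y^{2} e^{y}}{6} - 15 y e^{y} + \frac{65 e^{y}}{4}] = - \frac{5 y^{3} e^{y}}{2} - \frac{2 y^{2} e^{y}}{3} - \frac{4 y e^{y}}{3} + \frac{5 e^{y}}{4}, which equals f(y).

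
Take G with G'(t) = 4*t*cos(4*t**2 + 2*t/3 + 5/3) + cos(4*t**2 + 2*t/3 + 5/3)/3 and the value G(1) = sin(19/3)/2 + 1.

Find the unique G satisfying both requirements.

G(t) = sin(4*t**2 + 2*t/3 + 5/3)/2 + 1

The substitution u = 4*t**2 + 2*t/3 + 5/3 works: G'(t) is exactly (dG/du)*(du/dt) for that inner function.
A general antiderivative is sin(4*t**2 + 2*t/3 + 5/3)/2 + C.
The condition gives C = sin(19/3)/2 + 1 - (sin(19/3)/2) = 1.
So G(t) = sin(4*t**2 + 2*t/3 + 5/3)/2 + 1.
Check: d/dt[sin(4*t**2 + 2*t/3 + 5/3)/2 + 1] = 4*t*cos(4*t**2 + 2*t/3 + 5/3) + cos(4*t**2 + 2*t/3 + 5/3)/3 = G'(t).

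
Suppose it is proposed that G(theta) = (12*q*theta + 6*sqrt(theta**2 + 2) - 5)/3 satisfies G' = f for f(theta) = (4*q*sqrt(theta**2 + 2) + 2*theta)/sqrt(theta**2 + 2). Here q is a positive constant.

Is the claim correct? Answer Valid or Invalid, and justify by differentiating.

d/dtheta[G] = (4*q*sqrt(theta**2 + 2) + 2*theta)/sqrt(theta**2 + 2)
This equals f(theta) exactly, so the claim holds.

Valid - differentiating G returns exactly f.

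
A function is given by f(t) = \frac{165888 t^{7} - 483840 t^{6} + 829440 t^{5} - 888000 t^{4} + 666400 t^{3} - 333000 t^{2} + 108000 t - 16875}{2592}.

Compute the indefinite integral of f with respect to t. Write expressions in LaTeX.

f matches the chain-rule pattern g'(h)*h' with inner function h(t) = 2 t^{2} - \frac{5 t}{3} + \frac{5}{4}; substituting u = h(t) collapses the integral.
Check: d/dt[8 t^{8} - \frac{80 t^{7}}{3} + \frac{160 t^{6}}{3} - \frac{1850 t^{5}}{27} + \frac{20825 t^{4}}{324} - \frac{4625 t^{3}}{108} + \frac{125 t^{2}}{6} - \frac{625 t}{96}] = 64 t^{7} - \frac{560 t^{6}}{3} + 320 t^{5} - \frac{9250 t^{4}}{27} + \frac{20825 t^{3}}{81} - \frac{4625 t^{2}}{36} + \frac{125 t}{3} - \frac{625}{96}, which equals f(t).

F(t) = 8 t^{8} - \frac{80 t^{7}}{3} + \frac{160 t^{6}}{3} - \frac{1850 t^{5}}{27} + \frac{20825 t^{4}}{324} - \frac{4625 t^{3}}{108} + \frac{125 t^{2}}{6} - \frac{625 t}{96} + C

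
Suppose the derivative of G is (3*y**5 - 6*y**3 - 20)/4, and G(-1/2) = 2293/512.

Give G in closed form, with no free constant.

G(y) = y**6/8 - 3*y**4/8 - 5*y + 2

Recover the given G'(y) by differentiating a candidate G(y); any mismatch rules it out.
A general antiderivative is y**6/8 - 3*y**4/8 - 5*y + C.
The condition gives C = 2293/512 - (1269/512) = 2.
So G(y) = y**6/8 - 3*y**4/8 - 5*y + 2.
Check: d/dy[y**6/8 - 3*y**4/8 - 5*y + 2] = 3*y**5/4 - 3*y**3/2 - 5, which equals G'(y).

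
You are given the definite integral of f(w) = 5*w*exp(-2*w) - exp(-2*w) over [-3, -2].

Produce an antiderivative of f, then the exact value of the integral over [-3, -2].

Recognize the product-rule pattern: f = u'v + uv' with u = -5*w/2 - 3/4, v = exp(-2*w), so integration by parts undoes it.
F(w) = (-10*w - 3)*exp(-2*w)/4 is an antiderivative of f.
Check: d/dw[(-10*w - 3)*exp(-2*w)/4] = (5*w - 1)*exp(-2*w), which equals f(w).
F(-2) = 17*exp(4)/4; F(-3) = 27*exp(6)/4.
Integral = F(-2) - F(-3) = -27*exp(6)/4 + 17*exp(4)/4.

Antiderivative: F(w) = (-10*w - 3)*exp(-2*w)/4; value = -27*exp(6)/4 + 17*exp(4)/4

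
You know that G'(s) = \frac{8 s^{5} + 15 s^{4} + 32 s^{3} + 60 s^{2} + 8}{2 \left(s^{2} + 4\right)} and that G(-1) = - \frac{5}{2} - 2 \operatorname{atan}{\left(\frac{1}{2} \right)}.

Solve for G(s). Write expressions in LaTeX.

Whatever form G(s) takes, its d/ds must return the stated G'(s).
A general antiderivative is s^{4} + \frac{5 s^{3}}{2} + 2 \operatorname{atan}{\left(\frac{s}{2} \right)} + C.
The condition gives C = - \frac{5}{2} - 2 \operatorname{atan}{\left(\frac{1}{2} \right)} - (- \frac{3}{2} - 2 \operatorname{atan}{\left(\frac{1}{2} \right)}) = -1.
So G(s) = s^{4} + \frac{5 s^{3}}{2} + 2 \operatorname{atan}{\left(\frac{s}{2} \right)} - 1.
Check: d/ds[s^{4} + \frac{5 s^{3}}{2} + 2 \operatorname{atan}{\left(\frac{s}{2} \right)} - 1] = \frac{8 s^{5} + 15 s^{4} + 32 s^{3} + 60 s^{2} + 8}{2 s^{2} + 8}, which equals G'(s).

G(s) = s^{4} + \frac{5 s^{3}}{2} + 2 \operatorname{atan}{\left(\frac{s}{2} \right)} - 1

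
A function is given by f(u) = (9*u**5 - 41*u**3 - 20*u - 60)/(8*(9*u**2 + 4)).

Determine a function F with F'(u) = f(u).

An antiderivative is F(u) = (u**4 - 10*u**2 - 40*atan(3*u/2) + 25)/32.

Whatever form F(u) takes, F'(u) = f(u) is non-negotiable.
Check: d/du[(u**4 - 10*u**2 - 40*atan(3*u/2) + 25)/32] = (9*u**5 - 41*u**3 - 20*u - 60)/(72*u**2 + 32), which equals f(u).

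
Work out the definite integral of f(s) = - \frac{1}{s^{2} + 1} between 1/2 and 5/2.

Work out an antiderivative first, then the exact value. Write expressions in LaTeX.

Antiderivative: F(s) = - \operatorname{atan}{\left(s \right)}; value = - \operatorname{atan}{\left(\frac{5}{2} \right)} + \operatorname{atan}{\left(\frac{1}{2} \right)}

A candidate is checked by its d/ds: the result must match f(s).
F(s) = - \operatorname{atan}{\left(s \right)} is an antiderivative of f.
Check: d/ds[- \operatorname{atan}{\left(s \right)}] = - \frac{1}{s^{2} + 1} = f(s).
F(5/2) = - \operatorname{atan}{\left(\frac{5}{2} \right)}; F(1/2) = - \operatorname{atan}{\left(\frac{1}{2} \right)}.
Integral = F(5/2) - F(1/2) = - \operatorname{atan}{\left(\frac{5}{2} \right)} + \operatorname{atan}{\left(\frac{1}{2} \right)}.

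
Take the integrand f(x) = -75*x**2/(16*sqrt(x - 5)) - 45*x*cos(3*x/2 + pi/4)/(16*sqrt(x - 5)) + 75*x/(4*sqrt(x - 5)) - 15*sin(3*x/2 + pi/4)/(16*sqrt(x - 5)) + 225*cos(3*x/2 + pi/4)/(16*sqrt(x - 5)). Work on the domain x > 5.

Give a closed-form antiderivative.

An antiderivative is F(x) = -15*x**2*sqrt(x - 5)/8 - 15*sqrt(x - 5)*sin(3*x/2 + pi/4)/8.

Recognize the product-rule pattern: f = u'v + uv' with u = -3*sqrt(x - 5)/2, v = 5*x**2/4 + 5*sin(3*x/2 + pi/4)/4, so integration by parts undoes it.
Check: d/dx[-15*x**2*sqrt(x - 5)/8 - 15*sqrt(x - 5)*sin(3*x/2 + pi/4)/8] = (-75*x**2 - 45*x*cos(3*x/2 + pi/4) + 300*x - 15*sin(3*x/2 + pi/4) + 225*cos(3*x/2 + pi/4))/(16*sqrt(x - 5)), which equals f(x).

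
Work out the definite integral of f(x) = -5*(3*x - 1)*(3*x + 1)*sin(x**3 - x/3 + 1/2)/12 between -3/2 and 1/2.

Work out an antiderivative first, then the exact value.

Antiderivative: F(x) = 5*cos(x**3 - x/3 + 1/2)/4; value = -5*cos(19/8)/4 + 5*cos(11/24)/4

f matches the chain-rule pattern g'(h)*h' with inner function h(x) = x**3 - x/3 + 1/2; substituting u = h(x) collapses the integral.
F(x) = 5*cos(x**3 - x/3 + 1/2)/4 is an antiderivative of f.
Check: d/dx[5*cos(x**3 - x/3 + 1/2)/4] = -15*x**2*sin(x**3 - x/3 + 1/2)/4 + 5*sin(x**3 - x/3 + 1/2)/12, which equals f(x).
F(1/2) = 5*cos(11/24)/4; F(-3/2) = 5*cos(19/8)/4.
Integral = F(1/2) - F(-3/2) = -5*cos(19/8)/4 + 5*cos(11/24)/4.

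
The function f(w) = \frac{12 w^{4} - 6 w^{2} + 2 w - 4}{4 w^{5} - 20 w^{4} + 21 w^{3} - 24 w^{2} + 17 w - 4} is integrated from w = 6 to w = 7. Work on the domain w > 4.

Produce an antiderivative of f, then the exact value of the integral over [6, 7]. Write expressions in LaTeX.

The denominator factors as \left(w - 4\right) \left(2 w - 1\right)^{2} \left(w^{2} + 1\right); partial fractions split f into directly integrable pieces: - \frac{2 \left(3 w - 5\right)}{17 \left(w^{2} + 1\right)} - \frac{22}{49 \left(2 w - 1\right)} + \frac{6}{7 \left(2 w - 1\right)^{2}} + \frac{2980}{833 \left(w - 4\right)}.
F(w) = \frac{5960 w \log{\left(w - 4 \right)} - 374 w \log{\left(w - \frac{1}{2} \right)} - 294 w \log{\left(w^{2} + 1 \right)} + 980 w \operatorname{atan}{\left(w \right)} - 2980 \log{\left(w - 4 \right)} + 187 \log{\left(w - \frac{1}{2} \right)} + 147 \log{\left(w^{2} + 1 \right)} - 490 \operatorname{atan}{\left(w \right)} - 357}{833 \left(2 w - 1\right)} is an antiderivative of f.
Check: d/dw[\frac{5960 w \log{\left(w - 4 \right)} - 374 w \log{\left(w - \frac{1}{2} \right)} - 294 w \log{\left(w^{2} + 1 \right)} + 980 w \operatorname{atan}{\left(w \right)} - 2980 \log{\left(w - 4 \right)} + 187 \log{\left(w - \frac{1}{2} \right)} + 147 \log{\left(w^{2} + 1 \right)} - 490 \operatorname{atan}{\left(w \right)} - 357}{833 \left(2 w - 1\right)}] = \frac{12 w^{4} - 6 w^{2} + 2 w - 4}{4 w^{5} - 20 w^{4} + 21 w^{3} - 24 w^{2} + 17 w - 4} = f(w).
F(7) = - \frac{3 \log{\left(50 \right)}}{17} - \frac{11 \log{\left(\frac{13}{2} \right)}}{49} - \frac{3}{91} + \frac{10 \operatorname{atan}{\left(7 \right)}}{17} + \frac{2980 \log{\left(3 \right)}}{833}; F(6) = - \frac{3 \log{\left(37 \right)}}{17} - \frac{11 \log{\left(\frac{11}{2} \right)}}{49} - \frac{3}{77} + \frac{10 \operatorname{atan}{\left(6 \right)}}{17} + \frac{2980 \log{\left(2 \right)}}{833}.
Integral = F(7) - F(6) = - \frac{2980 \log{\left(2 \right)}}{833} - \frac{10 \operatorname{atan}{\left(6 \right)}}{17} - \frac{3 \log{\left(50 \right)}}{17} - \frac{11 \log{\left(\frac{13}{2} \right)}}{49} + \frac{6}{1001} + \frac{11 \log{\left(\frac{11}{2} \right)}}{49} + \frac{3 \log{\left(37 \right)}}{17} + \frac{10 \operatorname{atan}{\left(7 \right)}}{17} + \frac{2980 \log{\left(3 \right)}}{833}.

Antiderivative: F(w) = \frac{5960 w \log{\left(w - 4 \right)} - 374 w \log{\left(w - \frac{1}{2} \right)} - 294 w \log{\left(w^{2} + 1 \right)} + 980 w \operatorname{atan}{\left(w \right)} - 2980 \log{\left(w - 4 \right)} + 187 \log{\left(w - \frac{1}{2} \right)} + 147 \log{\left(w^{2} + 1 \right)} - 490 \operatorname{atan}{\left(w \right)} - 357}{833 \left(2 w - 1\right)}; value = - \frac{2980 \log{\left(2 \right)}}{833} - \frac{10 \operatorname{atan}{\left(6 \right)}}{17} - \frac{3 \log{\left(50 \right)}}{17} - \frac{11 \log{\left(\frac{13}{2} \right)}}{49} + \frac{6}{1001} + \frac{11 \log{\left(\frac{11}{2} \right)}}{49} + \frac{3 \log{\left(37 \right)}}{17} + \frac{10 \operatorname{atan}{\left(7 \right)}}{17} + \frac{2980 \log{\left(3 \right)}}{833}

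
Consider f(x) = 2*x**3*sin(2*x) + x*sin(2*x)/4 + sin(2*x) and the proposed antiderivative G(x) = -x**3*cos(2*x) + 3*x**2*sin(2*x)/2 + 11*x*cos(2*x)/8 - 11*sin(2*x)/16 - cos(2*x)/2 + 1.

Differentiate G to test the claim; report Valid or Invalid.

d/dx[G] = 2*x**3*sin(2*x) + x*sin(2*x)/4 + sin(2*x)
This equals f(x) exactly, so the claim holds.

Valid - differentiating G returns exactly f.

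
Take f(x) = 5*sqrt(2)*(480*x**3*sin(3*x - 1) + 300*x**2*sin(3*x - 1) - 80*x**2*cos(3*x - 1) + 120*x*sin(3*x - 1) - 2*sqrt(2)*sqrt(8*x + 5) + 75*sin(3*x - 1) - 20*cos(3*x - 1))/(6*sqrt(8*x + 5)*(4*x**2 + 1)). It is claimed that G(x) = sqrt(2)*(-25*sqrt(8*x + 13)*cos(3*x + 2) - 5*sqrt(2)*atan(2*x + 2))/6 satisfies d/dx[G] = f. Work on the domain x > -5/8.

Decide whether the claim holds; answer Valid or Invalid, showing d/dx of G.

Invalid: d/dx[G] - f = (9600*x**5*sqrt(8*x + 5)*sin(3*x + 2) - 9600*x**5*sqrt(8*x + 13)*sin(3*x - 1) + 34800*x**4*sqrt(8*x + 5)*sin(3*x + 2) - 1600*x**4*sqrt(8*x + 5)*cos(3*x + 2) - 25200*x**4*sqrt(8*x + 13)*sin(3*x - 1) + 1600*x**4*sqrt(8*x + 13)*cos(3*x - 1) + 45600*x**3*sqrt(8*x + 5)*sin(3*x + 2) - 3200*x**3*sqrt(8*x + 5)*cos(3*x + 2) - 26400*x**3*sqrt(8*x + 13)*sin(3*x - 1) + 3200*x**3*sqrt(8*x + 13)*cos(3*x - 1) + 28200*x**2*sqrt(8*x + 5)*sin(3*x + 2) - 2400*x**2*sqrt(8*x + 5)*cos(3*x + 2) - 13800*x**2*sqrt(8*x + 13)*sin(3*x - 1) + 2400*x**2*sqrt(8*x + 13)*cos(3*x - 1) + 80*sqrt(2)*x*sqrt(8*x + 5)*sqrt(8*x + 13) + 10800*x*sqrt(8*x + 5)*sin(3*x + 2) - 800*x*sqrt(8*x + 5)*cos(3*x + 2) - 6000*x*sqrt(8*x + 13)*sin(3*x - 1) + 800*x*sqrt(8*x + 13)*cos(3*x - 1) + 40*sqrt(2)*sqrt(8*x + 5)*sqrt(8*x + 13) + 4875*sqrt(8*x + 5)*sin(3*x + 2) - 500*sqrt(8*x + 5)*cos(3*x + 2) - 1875*sqrt(8*x + 13)*sin(3*x - 1) + 500*sqrt(8*x + 13)*cos(3*x - 1))/(48*sqrt(2)*x**4*sqrt(8*x + 5)*sqrt(8*x + 13) + 96*sqrt(2)*x**3*sqrt(8*x + 5)*sqrt(8*x + 13) + 72*sqrt(2)*x**2*sqrt(8*x + 5)*sqrt(8*x + 13) + 24*sqrt(2)*x*sqrt(8*x + 5)*sqrt(8*x + 13) + 15*sqrt(2)*sqrt(8*x + 5)*sqrt(8*x + 13)), which is not 0.

d/dx[G] = (2400*sqrt(2)*x**3*sin(3*x + 2) + 8700*sqrt(2)*x**2*sin(3*x + 2) - 400*sqrt(2)*x**2*cos(3*x + 2) + 10800*sqrt(2)*x*sin(3*x + 2) - 800*sqrt(2)*x*cos(3*x + 2) - 20*sqrt(8*x + 13) + 4875*sqrt(2)*sin(3*x + 2) - 500*sqrt(2)*cos(3*x + 2))/(24*x**2*sqrt(8*x + 13) + 48*x*sqrt(8*x + 13) + 30*sqrt(8*x + 13))
d/dx[G] - f(x) = (9600*x**5*sqrt(8*x + 5)*sin(3*x + 2) - 9600*x**5*sqrt(8*x + 13)*sin(3*x - 1) + 34800*x**4*sqrt(8*x + 5)*sin(3*x + 2) - 1600*x**4*sqrt(8*x + 5)*cos(3*x + 2) - 25200*x**4*sqrt(8*x + 13)*sin(3*x - 1) + 1600*x**4*sqrt(8*x + 13)*cos(3*x - 1) + 45600*x**3*sqrt(8*x + 5)*sin(3*x + 2) - 3200*x**3*sqrt(8*x + 5)*cos(3*x + 2) - 26400*x**3*sqrt(8*x + 13)*sin(3*x - 1) + 3200*x**3*sqrt(8*x + 13)*cos(3*x - 1) + 28200*x**2*sqrt(8*x + 5)*sin(3*x + 2) - 2400*x**2*sqrt(8*x + 5)*cos(3*x + 2) - 13800*x**2*sqrt(8*x + 13)*sin(3*x - 1) + 2400*x**2*sqrt(8*x + 13)*cos(3*x - 1) + 80*sqrt(2)*x*sqrt(8*x + 5)*sqrt(8*x + 13) + 10800*x*sqrt(8*x + 5)*sin(3*x + 2) - 800*x*sqrt(8*x + 5)*cos(3*x + 2) - 6000*x*sqrt(8*x + 13)*sin(3*x - 1) + 800*x*sqrt(8*x + 13)*cos(3*x - 1) + 40*sqrt(2)*sqrt(8*x + 5)*sqrt(8*x + 13) + 4875*sqrt(8*x + 5)*sin(3*x + 2) - 500*sqrt(8*x + 5)*cos(3*x + 2) - 1875*sqrt(8*x + 13)*sin(3*x - 1) + 500*sqrt(8*x + 13)*cos(3*x - 1))/(48*sqrt(2)*x**4*sqrt(8*x + 5)*sqrt(8*x + 13) + 96*sqrt(2)*x**3*sqrt(8*x + 5)*sqrt(8*x + 13) + 72*sqrt(2)*x**2*sqrt(8*x + 5)*sqrt(8*x + 13) + 24*sqrt(2)*x*sqrt(8*x + 5)*sqrt(8*x + 13) + 15*sqrt(2)*sqrt(8*x + 5)*sqrt(8*x + 13)) != 0.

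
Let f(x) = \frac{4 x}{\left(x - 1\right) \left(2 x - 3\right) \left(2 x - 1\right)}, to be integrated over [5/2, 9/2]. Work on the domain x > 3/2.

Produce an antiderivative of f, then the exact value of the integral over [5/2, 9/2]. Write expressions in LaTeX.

Antiderivative: F(x) = 3 \log{\left(x - \frac{3}{2} \right)} - 4 \log{\left(x - 1 \right)} + \log{\left(x - \frac{1}{2} \right)}; value = - 4 \log{\left(\frac{7}{2} \right)} - \log{\left(2 \right)} + \log{\left(4 \right)} + 4 \log{\left(\frac{3}{2} \right)} + 3 \log{\left(3 \right)}

Factor the denominator (\left(x - 1\right) \left(2 x - 3\right) \left(2 x - 1\right)) and decompose: f = \frac{2}{2 x - 1} + \frac{6}{2 x - 3} - \frac{4}{x - 1}; each piece integrates to a log, atan, or power term.
F(x) = 3 \log{\left(x - \frac{3}{2} \right)} - 4 \log{\left(x - 1 \right)} + \log{\left(x - \frac{1}{2} \right)} is an antiderivative of f.
Check: d/dx[3 \log{\left(x - \frac{3}{2} \right)} - 4 \log{\left(x - 1 \right)} + \log{\left(x - \frac{1}{2} \right)}] = \frac{4 x}{4 x^{3} - 12 x^{2} + 11 x - 3}, which equals f(x).
F(9/2) = - 4 \log{\left(\frac{7}{2} \right)} + \log{\left(4 \right)} + 3 \log{\left(3 \right)}; F(5/2) = - 4 \log{\left(\frac{3}{2} \right)} + \log{\left(2 \right)}.
Integral = F(9/2) - F(5/2) = - 4 \log{\left(\frac{7}{2} \right)} - \log{\left(2 \right)} + \log{\left(4 \right)} + 4 \log{\left(\frac{3}{2} \right)} + 3 \log{\left(3 \right)}.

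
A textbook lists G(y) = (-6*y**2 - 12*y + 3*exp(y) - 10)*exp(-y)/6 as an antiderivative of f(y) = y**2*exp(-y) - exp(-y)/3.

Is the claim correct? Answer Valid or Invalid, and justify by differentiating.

Valid - differentiating G returns exactly f.

d/dy[G] = (3*y**2 - 1)*exp(-y)/3
This equals f(y) exactly, so the claim holds.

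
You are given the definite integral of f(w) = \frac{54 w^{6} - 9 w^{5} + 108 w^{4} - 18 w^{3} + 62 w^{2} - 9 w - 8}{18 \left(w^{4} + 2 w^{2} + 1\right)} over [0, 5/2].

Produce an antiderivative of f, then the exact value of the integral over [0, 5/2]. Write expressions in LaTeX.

Antiderivative: F(w) = w^{3} - \frac{w^{2}}{4} - \frac{4 w}{9 w^{2} + 9}; value = \frac{58085}{4176}

Any candidate F(w) must reproduce f(w) exactly when differentiated.
F(w) = w^{3} - \frac{w^{2}}{4} - \frac{4 w}{9 w^{2} + 9} is an antiderivative of f.
Check: d/dw[w^{3} - \frac{w^{2}}{4} - \frac{4 w}{9 w^{2} + 9}] = \frac{54 w^{6} - 9 w^{5} + 108 w^{4} - 18 w^{3} + 62 w^{2} - 9 w - 8}{18 w^{4} + 36 w^{2} + 18}, which equals f(w).
F(5/2) = \frac{58085}{4176}; F(0) = 0.
Integral = F(5/2) - F(0) = \frac{58085}{4176}.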